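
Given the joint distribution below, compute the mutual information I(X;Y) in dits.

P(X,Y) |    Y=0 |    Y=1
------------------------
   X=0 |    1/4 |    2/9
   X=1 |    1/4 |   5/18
0.0007 dits

Mutual information: I(X;Y) = H(X) + H(Y) - H(X,Y)

Marginals:
P(X) = (17/36, 19/36), H(X) = 0.3004 dits
P(Y) = (1/2, 1/2), H(Y) = 0.3010 dits

Joint entropy: H(X,Y) = 0.6007 dits

I(X;Y) = 0.3004 + 0.3010 - 0.6007 = 0.0007 dits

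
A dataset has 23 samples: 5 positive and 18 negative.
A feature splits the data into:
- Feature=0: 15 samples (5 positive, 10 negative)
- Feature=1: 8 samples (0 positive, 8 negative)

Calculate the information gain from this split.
0.1565 bits

Information Gain = H(Y) - H(Y|Feature)

Before split:
P(positive) = 5/23 = 0.2174
H(Y) = 0.7554 bits

After split:
Feature=0: H = 0.9183 bits (weight = 15/23)
Feature=1: H = 0.0000 bits (weight = 8/23)
H(Y|Feature) = (15/23)×0.9183 + (8/23)×0.0000 = 0.5989 bits

Information Gain = 0.7554 - 0.5989 = 0.1565 bits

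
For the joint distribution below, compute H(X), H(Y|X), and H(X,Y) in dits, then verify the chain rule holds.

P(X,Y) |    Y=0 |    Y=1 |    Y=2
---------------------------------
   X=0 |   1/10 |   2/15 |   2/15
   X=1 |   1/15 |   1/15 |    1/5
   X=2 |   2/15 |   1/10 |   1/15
H(X,Y) = 0.9250, H(X) = 0.4757, H(Y|X) = 0.4494 (all in dits)

Chain rule: H(X,Y) = H(X) + H(Y|X)

Left side — joint entropy directly:
H(X,Y) = -Σ p(x,y) log p(x,y) = 0.9250 dits

Right side — compute H(Y|X) from the conditional distributions:
P(X) = (11/30, 1/3, 3/10), so H(X) = 0.4757 dits
H(Y|X) = Σ_x P(X=x) · H(Y|X=x):
  P(Y|X=0) = (3/11, 4/11, 4/11), H(Y|X=0) = 0.4734, weight P(X=0) = 11/30
  P(Y|X=1) = (1/5, 1/5, 3/5), H(Y|X=1) = 0.4127, weight P(X=1) = 1/3
  P(Y|X=2) = (4/9, 1/3, 2/9), H(Y|X=2) = 0.4607, weight P(X=2) = 3/10
H(Y|X) = 0.4494 dits

H(X) + H(Y|X) = 0.4757 + 0.4494 = 0.9250 dits

Both sides equal 0.9250 dits. ✓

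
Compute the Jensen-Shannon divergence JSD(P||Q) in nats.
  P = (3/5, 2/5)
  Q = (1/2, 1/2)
0.0051 nats

Jensen-Shannon divergence is:
JSD(P||Q) = 0.5 × D_KL(P||M) + 0.5 × D_KL(Q||M)
where M = 0.5 × (P + Q) is the mixture distribution.

M = 0.5 × (3/5, 2/5) + 0.5 × (1/2, 1/2) = (11/20, 9/20)

D_KL(P||M) = 0.0051 nats
D_KL(Q||M) = 0.0050 nats

JSD(P||Q) = 0.5 × 0.0051 + 0.5 × 0.0050 = 0.0051 nats

Unlike KL divergence, JSD is symmetric and bounded: 0 ≤ JSD ≤ log(2).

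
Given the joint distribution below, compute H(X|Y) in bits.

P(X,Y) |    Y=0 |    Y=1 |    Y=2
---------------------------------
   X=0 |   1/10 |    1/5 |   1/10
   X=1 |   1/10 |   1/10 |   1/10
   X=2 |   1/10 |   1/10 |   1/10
1.5510 bits

Using the chain rule: H(X|Y) = H(X,Y) - H(Y)

First, compute H(X,Y) = 3.1219 bits

Marginal P(Y) = (3/10, 2/5, 3/10)
H(Y) = 1.5710 bits

H(X|Y) = H(X,Y) - H(Y) = 3.1219 - 1.5710 = 1.5510 bits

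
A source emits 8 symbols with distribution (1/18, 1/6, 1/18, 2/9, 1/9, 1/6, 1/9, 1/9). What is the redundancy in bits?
0.1362 bits

Redundancy measures how far a source is from maximum entropy:
R = H_max - H(X)

Maximum entropy for 8 symbols: H_max = log_2(8) = 3.0000 bits
Actual entropy: H(X) = 2.8638 bits
Redundancy: R = 3.0000 - 2.8638 = 0.1362 bits

This redundancy represents potential for compression: the source could be compressed by 0.1362 bits per symbol.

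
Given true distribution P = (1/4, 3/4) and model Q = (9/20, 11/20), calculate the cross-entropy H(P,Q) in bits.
0.9349 bits

Cross-entropy: H(P,Q) = -Σ p(x) log q(x)

Alternatively: H(P,Q) = H(P) + D_KL(P||Q)
H(P) = 0.8113 bits
D_KL(P||Q) = 0.1236 bits

H(P,Q) = 0.8113 + 0.1236 = 0.9349 bits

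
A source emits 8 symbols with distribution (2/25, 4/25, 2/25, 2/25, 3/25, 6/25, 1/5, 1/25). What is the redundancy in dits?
0.0575 dits

Redundancy measures how far a source is from maximum entropy:
R = H_max - H(X)

Maximum entropy for 8 symbols: H_max = log_10(8) = 0.9031 dits
Actual entropy: H(X) = 0.8456 dits
Redundancy: R = 0.9031 - 0.8456 = 0.0575 dits

This redundancy represents potential for compression: the source could be compressed by 0.0575 dits per symbol.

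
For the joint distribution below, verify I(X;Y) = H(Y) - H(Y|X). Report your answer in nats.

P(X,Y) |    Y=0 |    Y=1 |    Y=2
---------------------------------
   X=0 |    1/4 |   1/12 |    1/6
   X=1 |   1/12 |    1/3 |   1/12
I(X;Y) = 0.1381 nats

Mutual information has multiple equivalent forms:
- I(X;Y) = H(X) - H(X|Y)
- I(X;Y) = H(Y) - H(Y|X)
- I(X;Y) = H(X) + H(Y) - H(X,Y)

Computing all quantities:
H(X) = 0.6931, H(Y) = 1.0776, H(X,Y) = 1.6326
H(X|Y) = 0.5551, H(Y|X) = 0.9395

Verification:
H(X) - H(X|Y) = 0.6931 - 0.5551 = 0.1381
H(Y) - H(Y|X) = 1.0776 - 0.9395 = 0.1381
H(X) + H(Y) - H(X,Y) = 0.6931 + 1.0776 - 1.6326 = 0.1381

All forms give I(X;Y) = 0.1381 nats. ✓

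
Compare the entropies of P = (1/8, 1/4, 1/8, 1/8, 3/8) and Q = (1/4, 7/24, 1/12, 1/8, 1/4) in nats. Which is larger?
Q

Computing entropies in nats:
H(P) = 1.4942
H(Q) = 1.5195

Distribution Q has higher entropy.

Intuition: The distribution closer to uniform (more spread out) has higher entropy.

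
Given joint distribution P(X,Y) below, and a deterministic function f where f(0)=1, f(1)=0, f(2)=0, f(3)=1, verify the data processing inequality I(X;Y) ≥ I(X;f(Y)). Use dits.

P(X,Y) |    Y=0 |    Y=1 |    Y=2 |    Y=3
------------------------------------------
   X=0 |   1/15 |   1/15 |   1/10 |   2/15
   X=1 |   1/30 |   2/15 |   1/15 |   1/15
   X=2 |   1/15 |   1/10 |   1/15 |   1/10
I(X;Y) = 0.0135, I(X;f(Y)) = 0.0071, inequality holds: 0.0135 ≥ 0.0071

Data Processing Inequality: For any Markov chain X → Y → Z, we have I(X;Y) ≥ I(X;Z).

Here Z = f(Y) is a deterministic function of Y, forming X → Y → Z.

Original I(X;Y) = 0.0135 dits

After applying f:
P(X,Z) where Z=f(Y):
- P(X,Z=0) = P(X,Y=1) + P(X,Y=2)
- P(X,Z=1) = P(X,Y=0) + P(X,Y=3)

I(X;Z) = I(X;f(Y)) = 0.0071 dits

Verification: 0.0135 ≥ 0.0071 ✓

Information cannot be created by processing; the function f can only lose information about X.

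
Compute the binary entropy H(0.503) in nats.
0.6931 nats

The binary entropy function is:
H(p) = -p log(p) - (1-p) log(1-p)

H(0.503) = -0.503 × log_e(0.503) - 0.497 × log_e(0.497)
H(0.503) = 0.6931 nats

Note: Binary entropy is maximized at p=0.5 (H=1 bit) and minimized at p=0 or p=1 (H=0).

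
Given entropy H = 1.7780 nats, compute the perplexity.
5.9180

Perplexity is e^H (or exp(H) for natural log).

H = 1.7780 nats
Perplexity = e^1.7780 = 5.9180

Interpretation: The model's uncertainty is equivalent to choosing uniformly among 5.9 options.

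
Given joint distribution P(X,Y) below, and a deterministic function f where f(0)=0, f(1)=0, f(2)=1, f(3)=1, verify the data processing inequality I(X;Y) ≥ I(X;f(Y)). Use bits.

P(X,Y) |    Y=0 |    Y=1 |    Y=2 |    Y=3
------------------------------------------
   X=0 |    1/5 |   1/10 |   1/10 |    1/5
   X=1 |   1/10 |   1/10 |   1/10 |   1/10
I(X;Y) = 0.0200, I(X;f(Y)) = 0.0000, inequality holds: 0.0200 ≥ 0.0000

Data Processing Inequality: For any Markov chain X → Y → Z, we have I(X;Y) ≥ I(X;Z).

Here Z = f(Y) is a deterministic function of Y, forming X → Y → Z.

Original I(X;Y) = 0.0200 bits

After applying f:
P(X,Z) where Z=f(Y):
- P(X,Z=0) = P(X,Y=0) + P(X,Y=1)
- P(X,Z=1) = P(X,Y=2) + P(X,Y=3)

I(X;Z) = I(X;f(Y)) = 0.0000 bits

Verification: 0.0200 ≥ 0.0000 ✓

Information cannot be created by processing; the function f can only lose information about X.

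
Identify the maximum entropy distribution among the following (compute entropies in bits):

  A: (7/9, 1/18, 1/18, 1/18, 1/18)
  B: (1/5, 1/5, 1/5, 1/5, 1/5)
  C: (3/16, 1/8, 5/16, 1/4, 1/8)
B

For a discrete distribution over n outcomes, entropy is maximized by the uniform distribution.

Computing entropies:
H(A) = 1.2086 bits
H(B) = 2.3219 bits
H(C) = 2.2272 bits

The uniform distribution (where all probabilities equal 1/5) achieves the maximum entropy of log_2(5) = 2.3219 bits.

Distribution B has the highest entropy.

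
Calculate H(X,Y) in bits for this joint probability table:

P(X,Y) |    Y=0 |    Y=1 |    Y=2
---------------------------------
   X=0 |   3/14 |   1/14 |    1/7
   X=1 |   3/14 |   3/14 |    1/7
2.5027 bits

Joint entropy is H(X,Y) = -Σ_{x,y} p(x,y) log p(x,y).

Summing over all non-zero entries:
H(X,Y) = -[3/14·log_2(3/14) + 1/14·log_2(1/14) + 1/7·log_2(1/7) + 3/14·log_2(3/14) + 3/14·log_2(3/14) + 1/7·log_2(1/7)]
H(X,Y) = 2.5027 bits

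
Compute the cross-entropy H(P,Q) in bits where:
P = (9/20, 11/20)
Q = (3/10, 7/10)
1.0646 bits

Cross-entropy: H(P,Q) = -Σ p(x) log q(x)

Alternatively: H(P,Q) = H(P) + D_KL(P||Q)
H(P) = 0.9928 bits
D_KL(P||Q) = 0.0719 bits

H(P,Q) = 0.9928 + 0.0719 = 1.0646 bits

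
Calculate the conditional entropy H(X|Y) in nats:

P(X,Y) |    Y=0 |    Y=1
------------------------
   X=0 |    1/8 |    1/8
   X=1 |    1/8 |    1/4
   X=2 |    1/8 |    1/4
1.0713 nats

Using the chain rule: H(X|Y) = H(X,Y) - H(Y)

First, compute H(X,Y) = 1.7329 nats

Marginal P(Y) = (3/8, 5/8)
H(Y) = 0.6616 nats

H(X|Y) = H(X,Y) - H(Y) = 1.7329 - 0.6616 = 1.0713 nats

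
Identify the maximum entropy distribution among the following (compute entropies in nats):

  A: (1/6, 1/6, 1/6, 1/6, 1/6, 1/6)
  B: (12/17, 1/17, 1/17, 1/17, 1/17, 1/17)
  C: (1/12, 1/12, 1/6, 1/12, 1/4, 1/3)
A

For a discrete distribution over n outcomes, entropy is maximized by the uniform distribution.

Computing entropies:
H(A) = 1.7918 nats
H(B) = 1.0792 nats
H(C) = 1.6326 nats

The uniform distribution (where all probabilities equal 1/6) achieves the maximum entropy of log_e(6) = 1.7918 nats.

Distribution A has the highest entropy.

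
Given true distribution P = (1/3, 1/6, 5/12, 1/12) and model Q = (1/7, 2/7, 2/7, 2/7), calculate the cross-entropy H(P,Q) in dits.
0.6444 dits

Cross-entropy: H(P,Q) = -Σ p(x) log q(x)

Alternatively: H(P,Q) = H(P) + D_KL(P||Q)
H(P) = 0.5371 dits
D_KL(P||Q) = 0.1073 dits

H(P,Q) = 0.5371 + 0.1073 = 0.6444 dits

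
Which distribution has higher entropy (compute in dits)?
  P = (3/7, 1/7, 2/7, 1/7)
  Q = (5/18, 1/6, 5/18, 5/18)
Q

Computing entropies in dits:
H(P) = 0.5546
H(Q) = 0.5933

Distribution Q has higher entropy.

Intuition: The distribution closer to uniform (more spread out) has higher entropy.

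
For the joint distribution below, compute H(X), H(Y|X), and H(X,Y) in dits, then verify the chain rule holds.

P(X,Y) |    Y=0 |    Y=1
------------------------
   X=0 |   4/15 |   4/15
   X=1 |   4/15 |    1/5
H(X,Y) = 0.5990, H(X) = 0.3001, H(Y|X) = 0.2990 (all in dits)

Chain rule: H(X,Y) = H(X) + H(Y|X)

Left side — joint entropy directly:
H(X,Y) = -Σ p(x,y) log p(x,y) = 0.5990 dits

Right side — compute H(Y|X) from the conditional distributions:
P(X) = (8/15, 7/15), so H(X) = 0.3001 dits
H(Y|X) = Σ_x P(X=x) · H(Y|X=x):
  P(Y|X=0) = (1/2, 1/2), H(Y|X=0) = 0.3010, weight P(X=0) = 8/15
  P(Y|X=1) = (4/7, 3/7), H(Y|X=1) = 0.2966, weight P(X=1) = 7/15
H(Y|X) = 0.2990 dits

H(X) + H(Y|X) = 0.3001 + 0.2990 = 0.5990 dits

Both sides equal 0.5990 dits. ✓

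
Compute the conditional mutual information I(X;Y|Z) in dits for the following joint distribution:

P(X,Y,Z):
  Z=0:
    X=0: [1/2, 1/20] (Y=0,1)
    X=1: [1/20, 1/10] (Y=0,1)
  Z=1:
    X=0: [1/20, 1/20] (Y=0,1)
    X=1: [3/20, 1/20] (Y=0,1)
0.0477 dits

Conditional mutual information: I(X;Y|Z) = H(X|Z) + H(Y|Z) - H(X,Y|Z)

H(Z) = 0.2653
H(X,Z) = 0.5062 → H(X|Z) = 0.2409
H(Y,Z) = 0.5062 → H(Y|Z) = 0.2409
H(X,Y,Z) = 0.6994 → H(X,Y|Z) = 0.4341

I(X;Y|Z) = 0.2409 + 0.2409 - 0.4341 = 0.0477 dits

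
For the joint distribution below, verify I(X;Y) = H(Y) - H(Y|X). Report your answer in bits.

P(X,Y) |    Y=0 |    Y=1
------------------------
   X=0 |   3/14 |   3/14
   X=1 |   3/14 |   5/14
I(X;Y) = 0.0113 bits

Mutual information has multiple equivalent forms:
- I(X;Y) = H(X) - H(X|Y)
- I(X;Y) = H(Y) - H(Y|X)
- I(X;Y) = H(X) + H(Y) - H(X,Y)

Computing all quantities:
H(X) = 0.9852, H(Y) = 0.9852, H(X,Y) = 1.9592
H(X|Y) = 0.9740, H(Y|X) = 0.9740

Verification:
H(X) - H(X|Y) = 0.9852 - 0.9740 = 0.0113
H(Y) - H(Y|X) = 0.9852 - 0.9740 = 0.0113
H(X) + H(Y) - H(X,Y) = 0.9852 + 0.9852 - 1.9592 = 0.0113

All forms give I(X;Y) = 0.0113 bits. ✓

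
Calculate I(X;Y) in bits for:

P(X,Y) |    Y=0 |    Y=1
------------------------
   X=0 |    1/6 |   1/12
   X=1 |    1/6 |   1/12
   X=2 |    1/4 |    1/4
0.0207 bits

Mutual information: I(X;Y) = H(X) + H(Y) - H(X,Y)

Marginals:
P(X) = (1/4, 1/4, 1/2), H(X) = 1.5000 bits
P(Y) = (7/12, 5/12), H(Y) = 0.9799 bits

Joint entropy: H(X,Y) = 2.4591 bits

I(X;Y) = 1.5000 + 0.9799 - 2.4591 = 0.0207 bits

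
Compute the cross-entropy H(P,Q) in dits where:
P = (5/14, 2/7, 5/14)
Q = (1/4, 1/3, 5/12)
0.4871 dits

Cross-entropy: H(P,Q) = -Σ p(x) log q(x)

Alternatively: H(P,Q) = H(P) + D_KL(P||Q)
H(P) = 0.4748 dits
D_KL(P||Q) = 0.0123 dits

H(P,Q) = 0.4748 + 0.0123 = 0.4871 dits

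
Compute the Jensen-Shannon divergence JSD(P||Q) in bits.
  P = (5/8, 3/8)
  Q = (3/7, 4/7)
0.0281 bits

Jensen-Shannon divergence is:
JSD(P||Q) = 0.5 × D_KL(P||M) + 0.5 × D_KL(Q||M)
where M = 0.5 × (P + Q) is the mixture distribution.

M = 0.5 × (5/8, 3/8) + 0.5 × (3/7, 4/7) = (0.526786, 0.473214)

D_KL(P||M) = 0.0283 bits
D_KL(Q||M) = 0.0279 bits

JSD(P||Q) = 0.5 × 0.0283 + 0.5 × 0.0279 = 0.0281 bits

Unlike KL divergence, JSD is symmetric and bounded: 0 ≤ JSD ≤ log(2).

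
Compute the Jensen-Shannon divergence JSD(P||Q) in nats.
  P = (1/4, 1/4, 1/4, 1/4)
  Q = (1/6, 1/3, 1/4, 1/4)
0.0072 nats

Jensen-Shannon divergence is:
JSD(P||Q) = 0.5 × D_KL(P||M) + 0.5 × D_KL(Q||M)
where M = 0.5 × (P + Q) is the mixture distribution.

M = 0.5 × (1/4, 1/4, 1/4, 1/4) + 0.5 × (1/6, 1/3, 1/4, 1/4) = (5/24, 7/24, 1/4, 1/4)

D_KL(P||M) = 0.0070 nats
D_KL(Q||M) = 0.0073 nats

JSD(P||Q) = 0.5 × 0.0070 + 0.5 × 0.0073 = 0.0072 nats

Unlike KL divergence, JSD is symmetric and bounded: 0 ≤ JSD ≤ log(2).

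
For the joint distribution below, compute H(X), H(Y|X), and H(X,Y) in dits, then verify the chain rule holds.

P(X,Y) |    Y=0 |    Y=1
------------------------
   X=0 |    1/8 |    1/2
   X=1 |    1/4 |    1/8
H(X,Y) = 0.5268, H(X) = 0.2873, H(Y|X) = 0.2395 (all in dits)

Chain rule: H(X,Y) = H(X) + H(Y|X)

Left side — joint entropy directly:
H(X,Y) = -Σ p(x,y) log p(x,y) = 0.5268 dits

Right side — compute H(Y|X) from the conditional distributions:
P(X) = (5/8, 3/8), so H(X) = 0.2873 dits
H(Y|X) = Σ_x P(X=x) · H(Y|X=x):
  P(Y|X=0) = (1/5, 4/5), H(Y|X=0) = 0.2173, weight P(X=0) = 5/8
  P(Y|X=1) = (2/3, 1/3), H(Y|X=1) = 0.2764, weight P(X=1) = 3/8
H(Y|X) = 0.2395 dits

H(X) + H(Y|X) = 0.2873 + 0.2395 = 0.5268 dits

Both sides equal 0.5268 dits. ✓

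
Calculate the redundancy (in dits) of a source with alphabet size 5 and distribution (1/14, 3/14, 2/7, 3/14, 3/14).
0.0316 dits

Redundancy measures how far a source is from maximum entropy:
R = H_max - H(X)

Maximum entropy for 5 symbols: H_max = log_10(5) = 0.6990 dits
Actual entropy: H(X) = 0.6674 dits
Redundancy: R = 0.6990 - 0.6674 = 0.0316 dits

This redundancy represents potential for compression: the source could be compressed by 0.0316 dits per symbol.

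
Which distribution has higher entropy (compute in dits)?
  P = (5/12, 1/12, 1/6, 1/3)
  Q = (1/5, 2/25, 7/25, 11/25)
Q

Computing entropies in dits:
H(P) = 0.5371
H(Q) = 0.5392

Distribution Q has higher entropy.

Intuition: The distribution closer to uniform (more spread out) has higher entropy.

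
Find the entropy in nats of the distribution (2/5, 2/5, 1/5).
1.0549 nats

Shannon entropy is H(X) = -Σ p(x) log p(x).

For P = (2/5, 2/5, 1/5):
H = -2/5 × log_e(2/5) -2/5 × log_e(2/5) -1/5 × log_e(1/5)
H = 1.0549 nats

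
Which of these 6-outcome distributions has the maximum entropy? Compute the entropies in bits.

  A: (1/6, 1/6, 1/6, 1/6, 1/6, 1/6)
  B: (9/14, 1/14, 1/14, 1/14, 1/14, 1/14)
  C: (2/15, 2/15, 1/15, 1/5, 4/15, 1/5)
A

For a discrete distribution over n outcomes, entropy is maximized by the uniform distribution.

Computing entropies:
H(A) = 2.5850 bits
H(B) = 1.7695 bits
H(C) = 2.4729 bits

The uniform distribution (where all probabilities equal 1/6) achieves the maximum entropy of log_2(6) = 2.5850 bits.

Distribution A has the highest entropy.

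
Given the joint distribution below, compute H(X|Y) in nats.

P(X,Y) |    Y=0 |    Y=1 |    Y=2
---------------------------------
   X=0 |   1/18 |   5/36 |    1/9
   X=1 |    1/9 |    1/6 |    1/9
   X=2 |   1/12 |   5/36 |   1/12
1.0849 nats

Using the chain rule: H(X|Y) = H(X,Y) - H(Y)

First, compute H(X,Y) = 2.1541 nats

Marginal P(Y) = (1/4, 4/9, 11/36)
H(Y) = 1.0693 nats

H(X|Y) = H(X,Y) - H(Y) = 2.1541 - 1.0693 = 1.0849 nats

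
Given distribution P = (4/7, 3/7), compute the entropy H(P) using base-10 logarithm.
0.2966 dits

Shannon entropy is H(X) = -Σ p(x) log p(x).

For P = (4/7, 3/7):
H = -4/7 × log_10(4/7) -3/7 × log_10(3/7)
H = 0.2966 dits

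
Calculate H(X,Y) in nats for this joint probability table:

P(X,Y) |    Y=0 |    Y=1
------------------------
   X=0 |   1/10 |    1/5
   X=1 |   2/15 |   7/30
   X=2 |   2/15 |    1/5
1.7509 nats

Joint entropy is H(X,Y) = -Σ_{x,y} p(x,y) log p(x,y).

Summing over all non-zero entries:
H(X,Y) = -[1/10·log_e(1/10) + 1/5·log_e(1/5) + 2/15·log_e(2/15) + 7/30·log_e(7/30) + 2/15·log_e(2/15) + 1/5·log_e(1/5)]
H(X,Y) = 1.7509 nats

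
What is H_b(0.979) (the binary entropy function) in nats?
0.1019 nats

The binary entropy function is:
H(p) = -p log(p) - (1-p) log(1-p)

H(0.979) = -0.979 × log_e(0.979) - 0.021 × log_e(0.021)
H(0.979) = 0.1019 nats

Note: Binary entropy is maximized at p=0.5 (H=1 bit) and minimized at p=0 or p=1 (H=0).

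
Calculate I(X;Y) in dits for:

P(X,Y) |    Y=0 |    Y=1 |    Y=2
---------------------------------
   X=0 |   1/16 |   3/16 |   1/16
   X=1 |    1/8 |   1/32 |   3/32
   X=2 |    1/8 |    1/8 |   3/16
0.0369 dits

Mutual information: I(X;Y) = H(X) + H(Y) - H(X,Y)

Marginals:
P(X) = (5/16, 1/4, 7/16), H(X) = 0.4654 dits
P(Y) = (5/16, 11/32, 11/32), H(Y) = 0.4767 dits

Joint entropy: H(X,Y) = 0.9052 dits

I(X;Y) = 0.4654 + 0.4767 - 0.9052 = 0.0369 dits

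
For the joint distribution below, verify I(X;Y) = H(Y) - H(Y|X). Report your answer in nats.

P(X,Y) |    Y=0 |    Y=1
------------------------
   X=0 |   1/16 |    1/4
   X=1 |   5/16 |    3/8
I(X;Y) = 0.0315 nats

Mutual information has multiple equivalent forms:
- I(X;Y) = H(X) - H(X|Y)
- I(X;Y) = H(Y) - H(Y|X)
- I(X;Y) = H(X) + H(Y) - H(X,Y)

Computing all quantities:
H(X) = 0.6211, H(Y) = 0.6616, H(X,Y) = 1.2512
H(X|Y) = 0.5896, H(Y|X) = 0.6301

Verification:
H(X) - H(X|Y) = 0.6211 - 0.5896 = 0.0315
H(Y) - H(Y|X) = 0.6616 - 0.6301 = 0.0315
H(X) + H(Y) - H(X,Y) = 0.6211 + 0.6616 - 1.2512 = 0.0315

All forms give I(X;Y) = 0.0315 nats. ✓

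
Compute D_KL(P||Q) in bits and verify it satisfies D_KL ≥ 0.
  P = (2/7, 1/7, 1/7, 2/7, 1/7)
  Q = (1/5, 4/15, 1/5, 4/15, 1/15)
0.1346 bits

KL divergence satisfies the Gibbs inequality: D_KL(P||Q) ≥ 0 for all distributions P, Q.

D_KL(P||Q) = Σ p(x) log(p(x)/q(x))
Term by term:
  x=0: 2/7 × log_2[(2/7)/(1/5)] = 0.1470
  x=1: 1/7 × log_2[(1/7)/(4/15)] = -0.1286
  x=2: 1/7 × log_2[(1/7)/(1/5)] = -0.0693
  x=3: 2/7 × log_2[(2/7)/(4/15)] = 0.0284
  x=4: 1/7 × log_2[(1/7)/(1/15)] = 0.1571
D_KL(P||Q) = 0.1346 bits

D_KL(P||Q) = 0.1346 ≥ 0 ✓

This non-negativity is a fundamental property: relative entropy cannot be negative because it measures how different Q is from P.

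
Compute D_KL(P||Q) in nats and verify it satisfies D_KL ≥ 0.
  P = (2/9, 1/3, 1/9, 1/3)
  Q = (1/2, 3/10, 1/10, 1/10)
0.2679 nats

KL divergence satisfies the Gibbs inequality: D_KL(P||Q) ≥ 0 for all distributions P, Q.

D_KL(P||Q) = Σ p(x) log(p(x)/q(x))
Term by term:
  x=0: 2/9 × log_e[(2/9)/(1/2)] = -0.1802
  x=1: 1/3 × log_e[(1/3)/(3/10)] = 0.0351
  x=2: 1/9 × log_e[(1/9)/(1/10)] = 0.0117
  x=3: 1/3 × log_e[(1/3)/(1/10)] = 0.4013
D_KL(P||Q) = 0.2679 nats

D_KL(P||Q) = 0.2679 ≥ 0 ✓

This non-negativity is a fundamental property: relative entropy cannot be negative because it measures how different Q is from P.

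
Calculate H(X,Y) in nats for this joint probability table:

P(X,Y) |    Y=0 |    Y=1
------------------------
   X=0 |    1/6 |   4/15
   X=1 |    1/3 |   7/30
1.3569 nats

Joint entropy is H(X,Y) = -Σ_{x,y} p(x,y) log p(x,y).

Summing over all non-zero entries:
H(X,Y) = -[1/6·log_e(1/6) + 4/15·log_e(4/15) + 1/3·log_e(1/3) + 7/30·log_e(7/30)]
H(X,Y) = 1.3569 nats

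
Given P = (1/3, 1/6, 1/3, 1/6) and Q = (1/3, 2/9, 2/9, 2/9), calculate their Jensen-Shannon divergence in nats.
0.0096 nats

Jensen-Shannon divergence is:
JSD(P||Q) = 0.5 × D_KL(P||M) + 0.5 × D_KL(Q||M)
where M = 0.5 × (P + Q) is the mixture distribution.

M = 0.5 × (1/3, 1/6, 1/3, 1/6) + 0.5 × (1/3, 2/9, 2/9, 2/9) = (1/3, 7/36, 5/18, 7/36)

D_KL(P||M) = 0.0094 nats
D_KL(Q||M) = 0.0098 nats

JSD(P||Q) = 0.5 × 0.0094 + 0.5 × 0.0098 = 0.0096 nats

Unlike KL divergence, JSD is symmetric and bounded: 0 ≤ JSD ≤ log(2).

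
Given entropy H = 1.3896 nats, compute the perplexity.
4.0132

Perplexity is e^H (or exp(H) for natural log).

H = 1.3896 nats
Perplexity = e^1.3896 = 4.0132

Interpretation: The model's uncertainty is equivalent to choosing uniformly among 4.0 options.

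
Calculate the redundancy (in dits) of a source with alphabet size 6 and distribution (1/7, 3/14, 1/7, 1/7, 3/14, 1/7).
0.0085 dits

Redundancy measures how far a source is from maximum entropy:
R = H_max - H(X)

Maximum entropy for 6 symbols: H_max = log_10(6) = 0.7782 dits
Actual entropy: H(X) = 0.7696 dits
Redundancy: R = 0.7782 - 0.7696 = 0.0085 dits

This redundancy represents potential for compression: the source could be compressed by 0.0085 dits per symbol.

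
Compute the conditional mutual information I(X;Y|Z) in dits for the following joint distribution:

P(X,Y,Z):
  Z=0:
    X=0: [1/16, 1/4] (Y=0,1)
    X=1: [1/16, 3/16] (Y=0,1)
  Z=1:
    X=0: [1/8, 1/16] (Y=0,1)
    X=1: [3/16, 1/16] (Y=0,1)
0.0012 dits

Conditional mutual information: I(X;Y|Z) = H(X|Z) + H(Y|Z) - H(X,Y|Z)

H(Z) = 0.2976
H(X,Z) = 0.5952 → H(X|Z) = 0.2976
H(Y,Z) = 0.5407 → H(Y|Z) = 0.2431
H(X,Y,Z) = 0.8371 → H(X,Y|Z) = 0.5394

I(X;Y|Z) = 0.2976 + 0.2431 - 0.5394 = 0.0012 dits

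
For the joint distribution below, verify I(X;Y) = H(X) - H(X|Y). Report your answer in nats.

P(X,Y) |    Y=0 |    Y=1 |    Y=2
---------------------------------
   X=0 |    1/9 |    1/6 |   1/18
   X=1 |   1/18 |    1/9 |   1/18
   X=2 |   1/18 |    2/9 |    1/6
I(X;Y) = 0.0354 nats

Mutual information has multiple equivalent forms:
- I(X;Y) = H(X) - H(X|Y)
- I(X;Y) = H(Y) - H(Y|X)
- I(X;Y) = H(X) + H(Y) - H(X,Y)

Computing all quantities:
H(X) = 1.0609, H(Y) = 1.0366, H(X,Y) = 2.0621
H(X|Y) = 1.0254, H(Y|X) = 1.0012

Verification:
H(X) - H(X|Y) = 1.0609 - 1.0254 = 0.0354
H(Y) - H(Y|X) = 1.0366 - 1.0012 = 0.0354
H(X) + H(Y) - H(X,Y) = 1.0609 + 1.0366 - 2.0621 = 0.0354

All forms give I(X;Y) = 0.0354 nats. ✓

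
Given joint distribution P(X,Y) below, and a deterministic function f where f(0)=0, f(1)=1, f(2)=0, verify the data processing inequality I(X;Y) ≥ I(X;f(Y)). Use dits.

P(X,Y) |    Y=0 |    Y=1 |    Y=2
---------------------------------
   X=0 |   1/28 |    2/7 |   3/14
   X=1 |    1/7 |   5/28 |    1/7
I(X;Y) = 0.0224, I(X;f(Y)) = 0.0048, inequality holds: 0.0224 ≥ 0.0048

Data Processing Inequality: For any Markov chain X → Y → Z, we have I(X;Y) ≥ I(X;Z).

Here Z = f(Y) is a deterministic function of Y, forming X → Y → Z.

Original I(X;Y) = 0.0224 dits

After applying f:
P(X,Z) where Z=f(Y):
- P(X,Z=0) = P(X,Y=0) + P(X,Y=2)
- P(X,Z=1) = P(X,Y=1)

I(X;Z) = I(X;f(Y)) = 0.0048 dits

Verification: 0.0224 ≥ 0.0048 ✓

Information cannot be created by processing; the function f can only lose information about X.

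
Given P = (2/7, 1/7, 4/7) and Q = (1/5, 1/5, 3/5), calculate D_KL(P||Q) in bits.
0.0375 bits

KL divergence: D_KL(P||Q) = Σ p(x) log(p(x)/q(x))

Computing term by term:
  x=0: 2/7 × log_2[(2/7)/(1/5)] = 2/7 × 0.5146 = 0.1470
  x=1: 1/7 × log_2[(1/7)/(1/5)] = 1/7 × -0.4854 = -0.0693
  x=2: 4/7 × log_2[(4/7)/(3/5)] = 4/7 × -0.0704 = -0.0402

D_KL(P||Q) = 0.0375 bits

Note: KL divergence is always non-negative and equals 0 iff P = Q.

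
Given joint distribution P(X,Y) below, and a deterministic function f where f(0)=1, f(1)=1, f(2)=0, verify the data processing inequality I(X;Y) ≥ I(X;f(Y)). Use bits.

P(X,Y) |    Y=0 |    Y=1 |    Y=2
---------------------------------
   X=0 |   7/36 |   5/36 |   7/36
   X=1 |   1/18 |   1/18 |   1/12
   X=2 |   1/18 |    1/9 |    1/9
I(X;Y) = 0.0220, I(X;f(Y)) = 0.0017, inequality holds: 0.0220 ≥ 0.0017

Data Processing Inequality: For any Markov chain X → Y → Z, we have I(X;Y) ≥ I(X;Z).

Here Z = f(Y) is a deterministic function of Y, forming X → Y → Z.

Original I(X;Y) = 0.0220 bits

After applying f:
P(X,Z) where Z=f(Y):
- P(X,Z=0) = P(X,Y=2)
- P(X,Z=1) = P(X,Y=0) + P(X,Y=1)

I(X;Z) = I(X;f(Y)) = 0.0017 bits

Verification: 0.0220 ≥ 0.0017 ✓

Information cannot be created by processing; the function f can only lose information about X.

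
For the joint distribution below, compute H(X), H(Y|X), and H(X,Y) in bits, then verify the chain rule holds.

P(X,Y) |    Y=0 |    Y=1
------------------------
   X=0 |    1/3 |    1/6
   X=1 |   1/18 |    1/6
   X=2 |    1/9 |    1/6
H(X,Y) = 2.4047, H(X) = 1.4955, H(Y|X) = 0.9091 (all in bits)

Chain rule: H(X,Y) = H(X) + H(Y|X)

Left side — joint entropy directly:
H(X,Y) = -Σ p(x,y) log p(x,y) = 2.4047 bits

Right side — compute H(Y|X) from the conditional distributions:
P(X) = (1/2, 2/9, 5/18), so H(X) = 1.4955 bits
H(Y|X) = Σ_x P(X=x) · H(Y|X=x):
  P(Y|X=0) = (2/3, 1/3), H(Y|X=0) = 0.9183, weight P(X=0) = 1/2
  P(Y|X=1) = (1/4, 3/4), H(Y|X=1) = 0.8113, weight P(X=1) = 2/9
  P(Y|X=2) = (2/5, 3/5), H(Y|X=2) = 0.9710, weight P(X=2) = 5/18
H(Y|X) = 0.9091 bits

H(X) + H(Y|X) = 1.4955 + 0.9091 = 2.4047 bits

Both sides equal 2.4047 bits. ✓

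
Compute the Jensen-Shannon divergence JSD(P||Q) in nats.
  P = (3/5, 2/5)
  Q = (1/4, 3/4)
0.0642 nats

Jensen-Shannon divergence is:
JSD(P||Q) = 0.5 × D_KL(P||M) + 0.5 × D_KL(Q||M)
where M = 0.5 × (P + Q) is the mixture distribution.

M = 0.5 × (3/5, 2/5) + 0.5 × (1/4, 3/4) = (17/40, 23/40)

D_KL(P||M) = 0.0617 nats
D_KL(Q||M) = 0.0666 nats

JSD(P||Q) = 0.5 × 0.0617 + 0.5 × 0.0666 = 0.0642 nats

Unlike KL divergence, JSD is symmetric and bounded: 0 ≤ JSD ≤ log(2).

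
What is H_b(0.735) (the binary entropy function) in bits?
0.8342 bits

The binary entropy function is:
H(p) = -p log(p) - (1-p) log(1-p)

H(0.735) = -0.735 × log_2(0.735) - 0.265 × log_2(0.265)
H(0.735) = 0.8342 bits

Note: Binary entropy is maximized at p=0.5 (H=1 bit) and minimized at p=0 or p=1 (H=0).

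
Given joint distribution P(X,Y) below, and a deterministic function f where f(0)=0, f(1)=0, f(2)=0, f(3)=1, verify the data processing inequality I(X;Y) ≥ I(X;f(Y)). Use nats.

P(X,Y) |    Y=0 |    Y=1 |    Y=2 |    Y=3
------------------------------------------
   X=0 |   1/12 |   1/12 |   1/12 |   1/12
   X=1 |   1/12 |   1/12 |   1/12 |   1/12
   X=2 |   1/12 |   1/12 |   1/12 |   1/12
I(X;Y) = 0.0000, I(X;f(Y)) = 0.0000, inequality holds: 0.0000 ≥ 0.0000

Data Processing Inequality: For any Markov chain X → Y → Z, we have I(X;Y) ≥ I(X;Z).

Here Z = f(Y) is a deterministic function of Y, forming X → Y → Z.

Original I(X;Y) = 0.0000 nats

After applying f:
P(X,Z) where Z=f(Y):
- P(X,Z=0) = P(X,Y=0) + P(X,Y=1) + P(X,Y=2)
- P(X,Z=1) = P(X,Y=3)

I(X;Z) = I(X;f(Y)) = 0.0000 nats

Verification: 0.0000 ≥ 0.0000 ✓

Information cannot be created by processing; the function f can only lose information about X.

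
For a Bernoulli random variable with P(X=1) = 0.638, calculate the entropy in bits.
0.9443 bits

The binary entropy function is:
H(p) = -p log(p) - (1-p) log(1-p)

H(0.638) = -0.638 × log_2(0.638) - 0.362 × log_2(0.362)
H(0.638) = 0.9443 bits

Note: Binary entropy is maximized at p=0.5 (H=1 bit) and minimized at p=0 or p=1 (H=0).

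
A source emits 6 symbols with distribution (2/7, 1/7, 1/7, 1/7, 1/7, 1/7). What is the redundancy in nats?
0.0439 nats

Redundancy measures how far a source is from maximum entropy:
R = H_max - H(X)

Maximum entropy for 6 symbols: H_max = log_e(6) = 1.7918 nats
Actual entropy: H(X) = 1.7479 nats
Redundancy: R = 1.7918 - 1.7479 = 0.0439 nats

This redundancy represents potential for compression: the source could be compressed by 0.0439 nats per symbol.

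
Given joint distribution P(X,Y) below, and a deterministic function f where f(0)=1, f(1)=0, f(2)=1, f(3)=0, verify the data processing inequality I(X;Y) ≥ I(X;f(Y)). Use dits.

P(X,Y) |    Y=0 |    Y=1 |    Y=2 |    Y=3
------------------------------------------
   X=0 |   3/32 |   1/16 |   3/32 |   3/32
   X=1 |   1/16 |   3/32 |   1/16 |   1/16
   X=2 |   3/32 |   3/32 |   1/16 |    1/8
I(X;Y) = 0.0070, I(X;f(Y)) = 0.0028, inequality holds: 0.0070 ≥ 0.0028

Data Processing Inequality: For any Markov chain X → Y → Z, we have I(X;Y) ≥ I(X;Z).

Here Z = f(Y) is a deterministic function of Y, forming X → Y → Z.

Original I(X;Y) = 0.0070 dits

After applying f:
P(X,Z) where Z=f(Y):
- P(X,Z=0) = P(X,Y=1) + P(X,Y=3)
- P(X,Z=1) = P(X,Y=0) + P(X,Y=2)

I(X;Z) = I(X;f(Y)) = 0.0028 dits

Verification: 0.0070 ≥ 0.0028 ✓

Information cannot be created by processing; the function f can only lose information about X.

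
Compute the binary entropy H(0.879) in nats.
0.3689 nats

The binary entropy function is:
H(p) = -p log(p) - (1-p) log(1-p)

H(0.879) = -0.879 × log_e(0.879) - 0.121 × log_e(0.121)
H(0.879) = 0.3689 nats

Note: Binary entropy is maximized at p=0.5 (H=1 bit) and minimized at p=0 or p=1 (H=0).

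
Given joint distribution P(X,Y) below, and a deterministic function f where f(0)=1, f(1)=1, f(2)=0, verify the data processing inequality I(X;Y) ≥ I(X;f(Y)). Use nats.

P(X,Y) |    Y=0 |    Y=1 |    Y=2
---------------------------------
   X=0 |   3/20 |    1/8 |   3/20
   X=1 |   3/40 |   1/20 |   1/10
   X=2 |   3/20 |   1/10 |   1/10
I(X;Y) = 0.0085, I(X;f(Y)) = 0.0076, inequality holds: 0.0085 ≥ 0.0076

Data Processing Inequality: For any Markov chain X → Y → Z, we have I(X;Y) ≥ I(X;Z).

Here Z = f(Y) is a deterministic function of Y, forming X → Y → Z.

Original I(X;Y) = 0.0085 nats

After applying f:
P(X,Z) where Z=f(Y):
- P(X,Z=0) = P(X,Y=2)
- P(X,Z=1) = P(X,Y=0) + P(X,Y=1)

I(X;Z) = I(X;f(Y)) = 0.0076 nats

Verification: 0.0085 ≥ 0.0076 ✓

Information cannot be created by processing; the function f can only lose information about X.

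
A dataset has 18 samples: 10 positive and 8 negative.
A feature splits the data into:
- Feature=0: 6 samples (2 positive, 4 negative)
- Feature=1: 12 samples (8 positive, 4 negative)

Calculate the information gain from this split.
0.0728 bits

Information Gain = H(Y) - H(Y|Feature)

Before split:
P(positive) = 10/18 = 0.5556
H(Y) = 0.9911 bits

After split:
Feature=0: H = 0.9183 bits (weight = 6/18)
Feature=1: H = 0.9183 bits (weight = 12/18)
H(Y|Feature) = (6/18)×0.9183 + (12/18)×0.9183 = 0.9183 bits

Information Gain = 0.9911 - 0.9183 = 0.0728 bits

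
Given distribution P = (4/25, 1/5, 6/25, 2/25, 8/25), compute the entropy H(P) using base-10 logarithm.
0.6620 dits

Shannon entropy is H(X) = -Σ p(x) log p(x).

For P = (4/25, 1/5, 6/25, 2/25, 8/25):
H = -4/25 × log_10(4/25) -1/5 × log_10(1/5) -6/25 × log_10(6/25) -2/25 × log_10(2/25) -8/25 × log_10(8/25)
H = 0.6620 dits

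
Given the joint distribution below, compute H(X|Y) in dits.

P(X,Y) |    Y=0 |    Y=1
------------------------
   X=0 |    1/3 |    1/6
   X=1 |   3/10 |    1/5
0.3000 dits

Using the chain rule: H(X|Y) = H(X,Y) - H(Y)

First, compute H(X,Y) = 0.5854 dits

Marginal P(Y) = (19/30, 11/30)
H(Y) = 0.2854 dits

H(X|Y) = H(X,Y) - H(Y) = 0.5854 - 0.2854 = 0.3000 dits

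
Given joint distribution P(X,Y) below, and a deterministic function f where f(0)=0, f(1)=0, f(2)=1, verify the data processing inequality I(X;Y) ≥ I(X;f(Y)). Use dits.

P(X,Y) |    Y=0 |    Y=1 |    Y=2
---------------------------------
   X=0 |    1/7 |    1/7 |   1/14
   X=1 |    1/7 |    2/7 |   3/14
I(X;Y) = 0.0088, I(X;f(Y)) = 0.0045, inequality holds: 0.0088 ≥ 0.0045

Data Processing Inequality: For any Markov chain X → Y → Z, we have I(X;Y) ≥ I(X;Z).

Here Z = f(Y) is a deterministic function of Y, forming X → Y → Z.

Original I(X;Y) = 0.0088 dits

After applying f:
P(X,Z) where Z=f(Y):
- P(X,Z=0) = P(X,Y=0) + P(X,Y=1)
- P(X,Z=1) = P(X,Y=2)

I(X;Z) = I(X;f(Y)) = 0.0045 dits

Verification: 0.0088 ≥ 0.0045 ✓

Information cannot be created by processing; the function f can only lose information about X.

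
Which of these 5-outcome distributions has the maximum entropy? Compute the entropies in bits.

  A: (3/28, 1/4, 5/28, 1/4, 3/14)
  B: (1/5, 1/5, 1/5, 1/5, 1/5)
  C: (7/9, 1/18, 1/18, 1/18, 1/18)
B

For a discrete distribution over n outcomes, entropy is maximized by the uniform distribution.

Computing entropies:
H(A) = 2.2653 bits
H(B) = 2.3219 bits
H(C) = 1.2086 bits

The uniform distribution (where all probabilities equal 1/5) achieves the maximum entropy of log_2(5) = 2.3219 bits.

Distribution B has the highest entropy.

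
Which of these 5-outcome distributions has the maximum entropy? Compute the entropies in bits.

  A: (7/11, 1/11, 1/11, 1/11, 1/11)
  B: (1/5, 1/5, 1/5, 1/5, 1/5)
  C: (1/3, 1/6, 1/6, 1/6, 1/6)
B

For a discrete distribution over n outcomes, entropy is maximized by the uniform distribution.

Computing entropies:
H(A) = 1.6729 bits
H(B) = 2.3219 bits
H(C) = 2.2516 bits

The uniform distribution (where all probabilities equal 1/5) achieves the maximum entropy of log_2(5) = 2.3219 bits.

Distribution B has the highest entropy.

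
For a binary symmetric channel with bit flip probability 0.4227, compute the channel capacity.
0.0173 bits

For a binary symmetric channel (BSC) with error probability p:
Capacity C = 1 - H(p) bits per symbol

where H(p) = -p log₂(p) - (1-p) log₂(1-p) is the binary entropy function.

H(0.4227) = 0.9827 bits
C = 1 - 0.9827 = 0.0173 bits per symbol

This means we can reliably transmit up to 0.0173 bits of information per channel use.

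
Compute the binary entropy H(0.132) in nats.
0.3902 nats

The binary entropy function is:
H(p) = -p log(p) - (1-p) log(1-p)

H(0.132) = -0.132 × log_e(0.132) - 0.868 × log_e(0.868)
H(0.132) = 0.3902 nats

Note: Binary entropy is maximized at p=0.5 (H=1 bit) and minimized at p=0 or p=1 (H=0).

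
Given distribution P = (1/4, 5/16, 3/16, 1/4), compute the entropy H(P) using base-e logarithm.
1.3705 nats

Shannon entropy is H(X) = -Σ p(x) log p(x).

For P = (1/4, 5/16, 3/16, 1/4):
H = -1/4 × log_e(1/4) -5/16 × log_e(5/16) -3/16 × log_e(3/16) -1/4 × log_e(1/4)
H = 1.3705 nats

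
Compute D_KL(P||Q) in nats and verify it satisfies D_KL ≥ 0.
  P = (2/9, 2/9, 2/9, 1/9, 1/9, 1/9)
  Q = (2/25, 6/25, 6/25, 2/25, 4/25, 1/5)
0.1235 nats

KL divergence satisfies the Gibbs inequality: D_KL(P||Q) ≥ 0 for all distributions P, Q.

D_KL(P||Q) = Σ p(x) log(p(x)/q(x))
Term by term:
  x=0: 2/9 × log_e[(2/9)/(2/25)] = 0.2270
  x=1: 2/9 × log_e[(2/9)/(6/25)] = -0.0171
  x=2: 2/9 × log_e[(2/9)/(6/25)] = -0.0171
  x=3: 1/9 × log_e[(1/9)/(2/25)] = 0.0365
  x=4: 1/9 × log_e[(1/9)/(4/25)] = -0.0405
  x=5: 1/9 × log_e[(1/9)/(1/5)] = -0.0653
D_KL(P||Q) = 0.1235 nats

D_KL(P||Q) = 0.1235 ≥ 0 ✓

This non-negativity is a fundamental property: relative entropy cannot be negative because it measures how different Q is from P.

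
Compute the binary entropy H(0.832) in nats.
0.4527 nats

The binary entropy function is:
H(p) = -p log(p) - (1-p) log(1-p)

H(0.832) = -0.832 × log_e(0.832) - 0.168 × log_e(0.168)
H(0.832) = 0.4527 nats

Note: Binary entropy is maximized at p=0.5 (H=1 bit) and minimized at p=0 or p=1 (H=0).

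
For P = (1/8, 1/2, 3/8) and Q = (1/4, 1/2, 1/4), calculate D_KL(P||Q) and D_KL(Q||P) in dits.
D_KL(P||Q) = 0.0284, D_KL(Q||P) = 0.0312

KL divergence is not symmetric: D_KL(P||Q) ≠ D_KL(Q||P) in general.

D_KL(P||Q) = 0.0284 dits
D_KL(Q||P) = 0.0312 dits

No, they are not equal!

This asymmetry is why KL divergence is not a true distance metric.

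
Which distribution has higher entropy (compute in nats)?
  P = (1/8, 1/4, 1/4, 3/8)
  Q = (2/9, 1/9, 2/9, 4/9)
P

Computing entropies in nats:
H(P) = 1.3209
H(Q) = 1.2730

Distribution P has higher entropy.

Intuition: The distribution closer to uniform (more spread out) has higher entropy.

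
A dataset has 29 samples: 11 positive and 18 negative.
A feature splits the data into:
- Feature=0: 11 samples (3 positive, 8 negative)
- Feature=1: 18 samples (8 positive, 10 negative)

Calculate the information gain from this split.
0.0218 bits

Information Gain = H(Y) - H(Y|Feature)

Before split:
P(positive) = 11/29 = 0.3793
H(Y) = 0.9576 bits

After split:
Feature=0: H = 0.8454 bits (weight = 11/29)
Feature=1: H = 0.9911 bits (weight = 18/29)
H(Y|Feature) = (11/29)×0.8454 + (18/29)×0.9911 = 0.9358 bits

Information Gain = 0.9576 - 0.9358 = 0.0218 bits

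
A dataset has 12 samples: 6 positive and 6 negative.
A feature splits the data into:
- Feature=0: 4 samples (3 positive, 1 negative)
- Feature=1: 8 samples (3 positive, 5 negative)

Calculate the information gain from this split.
0.0933 bits

Information Gain = H(Y) - H(Y|Feature)

Before split:
P(positive) = 6/12 = 0.5000
H(Y) = 1.0000 bits

After split:
Feature=0: H = 0.8113 bits (weight = 4/12)
Feature=1: H = 0.9544 bits (weight = 8/12)
H(Y|Feature) = (4/12)×0.8113 + (8/12)×0.9544 = 0.9067 bits

Information Gain = 1.0000 - 0.9067 = 0.0933 bits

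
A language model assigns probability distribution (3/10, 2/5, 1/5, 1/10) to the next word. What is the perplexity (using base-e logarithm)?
3.5961

Perplexity is e^H (or exp(H) for natural log).

First, H = -Σ p log p = 1.2799 nats
Perplexity = e^1.2799 = 3.5961

Interpretation: The model's uncertainty is equivalent to choosing uniformly among 3.6 options.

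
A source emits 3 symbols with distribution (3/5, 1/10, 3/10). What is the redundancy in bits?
0.2895 bits

Redundancy measures how far a source is from maximum entropy:
R = H_max - H(X)

Maximum entropy for 3 symbols: H_max = log_2(3) = 1.5850 bits
Actual entropy: H(X) = 1.2955 bits
Redundancy: R = 1.5850 - 1.2955 = 0.2895 bits

This redundancy represents potential for compression: the source could be compressed by 0.2895 bits per symbol.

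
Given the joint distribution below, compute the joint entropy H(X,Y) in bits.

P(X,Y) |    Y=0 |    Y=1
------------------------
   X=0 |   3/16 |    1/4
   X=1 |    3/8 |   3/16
1.9363 bits

Joint entropy is H(X,Y) = -Σ_{x,y} p(x,y) log p(x,y).

Summing over all non-zero entries:
H(X,Y) = -[3/16·log_2(3/16) + 1/4·log_2(1/4) + 3/8·log_2(3/8) + 3/16·log_2(3/16)]
H(X,Y) = 1.9363 bits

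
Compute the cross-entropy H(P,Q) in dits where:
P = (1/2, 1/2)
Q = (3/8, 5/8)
0.3150 dits

Cross-entropy: H(P,Q) = -Σ p(x) log q(x)

Alternatively: H(P,Q) = H(P) + D_KL(P||Q)
H(P) = 0.3010 dits
D_KL(P||Q) = 0.0140 dits

H(P,Q) = 0.3010 + 0.0140 = 0.3150 dits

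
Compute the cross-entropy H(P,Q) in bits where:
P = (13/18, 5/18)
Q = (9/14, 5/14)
0.8730 bits

Cross-entropy: H(P,Q) = -Σ p(x) log q(x)

Alternatively: H(P,Q) = H(P) + D_KL(P||Q)
H(P) = 0.8524 bits
D_KL(P||Q) = 0.0206 bits

H(P,Q) = 0.8524 + 0.0206 = 0.8730 bits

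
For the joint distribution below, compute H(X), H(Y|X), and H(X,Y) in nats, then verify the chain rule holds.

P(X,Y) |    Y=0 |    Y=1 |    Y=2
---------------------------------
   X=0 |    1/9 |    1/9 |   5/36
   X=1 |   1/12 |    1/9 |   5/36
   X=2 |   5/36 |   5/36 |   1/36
H(X,Y) = 2.1357, H(X) = 1.0963, H(Y|X) = 1.0394 (all in nats)

Chain rule: H(X,Y) = H(X) + H(Y|X)

Left side — joint entropy directly:
H(X,Y) = -Σ p(x,y) log p(x,y) = 2.1357 nats

Right side — compute H(Y|X) from the conditional distributions:
P(X) = (13/36, 1/3, 11/36), so H(X) = 1.0963 nats
H(Y|X) = Σ_x P(X=x) · H(Y|X=x):
  P(Y|X=0) = (4/13, 4/13, 5/13), H(Y|X=0) = 1.0928, weight P(X=0) = 13/36
  P(Y|X=1) = (1/4, 1/3, 5/12), H(Y|X=1) = 1.0776, weight P(X=1) = 1/3
  P(Y|X=2) = (5/11, 5/11, 1/11), H(Y|X=2) = 0.9348, weight P(X=2) = 11/36
H(Y|X) = 1.0394 nats

H(X) + H(Y|X) = 1.0963 + 1.0394 = 2.1357 nats

Both sides equal 2.1357 nats. ✓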